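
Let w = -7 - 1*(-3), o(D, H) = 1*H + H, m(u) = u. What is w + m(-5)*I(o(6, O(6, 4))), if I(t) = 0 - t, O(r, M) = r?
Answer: 56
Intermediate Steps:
o(D, H) = 2*H (o(D, H) = H + H = 2*H)
I(t) = -t
w = -4 (w = -7 + 3 = -4)
w + m(-5)*I(o(6, O(6, 4))) = -4 - (-5)*2*6 = -4 - (-5)*12 = -4 - 5*(-12) = -4 + 60 = 56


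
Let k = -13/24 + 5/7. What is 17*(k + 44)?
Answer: 126157/168 ≈ 750.93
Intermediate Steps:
k = 29/168 (k = -13*1/24 + 5*(⅐) = -13/24 + 5/7 = 29/168 ≈ 0.17262)
17*(k + 44) = 17*(29/168 + 44) = 17*(7421/168) = 126157/168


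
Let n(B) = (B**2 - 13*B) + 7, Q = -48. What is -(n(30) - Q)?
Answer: -565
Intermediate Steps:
n(B) = 7 + B**2 - 13*B
-(n(30) - Q) = -((7 + 30**2 - 13*30) - 1*(-48)) = -((7 + 900 - 390) + 48) = -(517 + 48) = -1*565 = -565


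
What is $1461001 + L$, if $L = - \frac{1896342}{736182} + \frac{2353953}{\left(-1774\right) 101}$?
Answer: $\frac{32118464570102119}{21984112278} \approx 1.461 \cdot 10^{6}$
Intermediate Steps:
$L = - \frac{345452168159}{21984112278}$ ($L = \left(-1896342\right) \frac{1}{736182} + \frac{2353953}{-179174} = - \frac{316057}{122697} + 2353953 \left(- \frac{1}{179174}\right) = - \frac{316057}{122697} - \frac{2353953}{179174} = - \frac{345452168159}{21984112278} \approx -15.714$)
$1461001 + L = 1461001 - \frac{345452168159}{21984112278} = \frac{32118464570102119}{21984112278}$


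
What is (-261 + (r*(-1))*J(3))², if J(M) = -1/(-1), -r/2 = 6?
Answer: 62001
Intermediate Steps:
r = -12 (r = -2*6 = -12)
J(M) = 1 (J(M) = -1*(-1) = 1)
(-261 + (r*(-1))*J(3))² = (-261 - 12*(-1)*1)² = (-261 + 12*1)² = (-261 + 12)² = (-249)² = 62001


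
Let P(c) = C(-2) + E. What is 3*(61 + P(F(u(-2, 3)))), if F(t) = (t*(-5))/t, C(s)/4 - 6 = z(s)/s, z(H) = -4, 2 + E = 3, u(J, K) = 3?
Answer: 282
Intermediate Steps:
E = 1 (E = -2 + 3 = 1)
C(s) = 24 - 16/s (C(s) = 24 + 4*(-4/s) = 24 - 16/s)
F(t) = -5 (F(t) = (-5*t)/t = -5)
P(c) = 33 (P(c) = (24 - 16/(-2)) + 1 = (24 - 16*(-1/2)) + 1 = (24 + 8) + 1 = 32 + 1 = 33)
3*(61 + P(F(u(-2, 3)))) = 3*(61 + 33) = 3*94 = 282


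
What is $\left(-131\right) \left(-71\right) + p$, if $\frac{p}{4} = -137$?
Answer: $8753$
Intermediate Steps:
$p = -548$ ($p = 4 \left(-137\right) = -548$)
$\left(-131\right) \left(-71\right) + p = \left(-131\right) \left(-71\right) - 548 = 9301 - 548 = 8753$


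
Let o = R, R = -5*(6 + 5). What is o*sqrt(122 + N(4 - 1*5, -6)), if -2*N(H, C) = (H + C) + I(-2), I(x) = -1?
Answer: -165*sqrt(14) ≈ -617.37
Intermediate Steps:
N(H, C) = 1/2 - C/2 - H/2 (N(H, C) = -((H + C) - 1)/2 = -((C + H) - 1)/2 = -(-1 + C + H)/2 = 1/2 - C/2 - H/2)
R = -55 (R = -5*11 = -55)
o = -55
o*sqrt(122 + N(4 - 1*5, -6)) = -55*sqrt(122 + (1/2 - 1/2*(-6) - (4 - 1*5)/2)) = -55*sqrt(122 + (1/2 + 3 - (4 - 5)/2)) = -55*sqrt(122 + (1/2 + 3 - 1/2*(-1))) = -55*sqrt(122 + (1/2 + 3 + 1/2)) = -55*sqrt(122 + 4) = -165*sqrt(14)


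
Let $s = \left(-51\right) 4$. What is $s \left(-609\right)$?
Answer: $124236$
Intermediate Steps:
$s = -204$
$s \left(-609\right) = \left(-204\right) \left(-609\right) = 124236$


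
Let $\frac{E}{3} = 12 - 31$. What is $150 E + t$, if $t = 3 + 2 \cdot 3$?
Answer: $-8541$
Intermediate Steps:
$E = -57$ ($E = 3 \left(12 - 31\right) = 3 \left(-19\right) = -57$)
$t = 9$ ($t = 3 + 6 = 9$)
$150 E + t = 150 \left(-57\right) + 9 = -8550 + 9 = -8541$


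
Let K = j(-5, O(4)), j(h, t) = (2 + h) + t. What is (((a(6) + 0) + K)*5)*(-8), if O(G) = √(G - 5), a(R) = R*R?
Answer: -1320 - 40*I ≈ -1320.0 - 40.0*I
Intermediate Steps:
a(R) = R²
O(G) = √(-5 + G)
j(h, t) = 2 + h + t
K = -3 + I (K = 2 - 5 + √(-5 + 4) = 2 - 5 + √(-1) = 2 - 5 + I = -3 + I ≈ -3.0 + 1.0*I)
(((a(6) + 0) + K)*5)*(-8) = (((6² + 0) + (-3 + I))*5)*(-8) = (((36 + 0) + (-3 + I))*5)*(-8) = ((36 + (-3 + I))*5)*(-8) = ((33 + I)*5)*(-8) = (165 + 5*I)*(-8) = -1320 - 40*I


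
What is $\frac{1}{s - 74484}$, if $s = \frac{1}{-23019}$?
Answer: $- \frac{23019}{1714547197} \approx -1.3426 \cdot 10^{-5}$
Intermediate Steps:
$s = - \frac{1}{23019} \approx -4.3442 \cdot 10^{-5}$
$\frac{1}{s - 74484} = \frac{1}{- \frac{1}{23019} - 74484} = \frac{1}{- \frac{1714547197}{23019}} = - \frac{23019}{1714547197}$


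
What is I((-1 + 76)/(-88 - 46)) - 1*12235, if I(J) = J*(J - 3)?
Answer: -219655885/17956 ≈ -12233.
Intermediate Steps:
I(J) = J*(-3 + J)
I((-1 + 76)/(-88 - 46)) - 1*12235 = ((-1 + 76)/(-88 - 46))*(-3 + (-1 + 76)/(-88 - 46)) - 1*12235 = (75/(-134))*(-3 + 75/(-134)) - 12235 = (75*(-1/134))*(-3 + 75*(-1/134)) - 12235 = -75*(-3 - 75/134)/134 - 12235 = -75/134*(-477/134) - 12235 = 35775/17956 - 12235 = -219655885/17956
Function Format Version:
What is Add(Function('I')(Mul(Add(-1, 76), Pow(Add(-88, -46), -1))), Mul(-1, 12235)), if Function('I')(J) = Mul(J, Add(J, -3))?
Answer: Rational(-219655885, 17956) ≈ -12233.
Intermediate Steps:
Function('I')(J) = Mul(J, Add(-3, J))
Add(Function('I')(Mul(Add(-1, 76), Pow(Add(-88, -46), -1))), Mul(-1, 12235)) = Add(Mul(Mul(Add(-1, 76), Pow(Add(-88, -46), -1)), Add(-3, Mul(Add(-1, 76), Pow(Add(-88, -46), -1)))), Mul(-1, 12235)) = Add(Mul(Mul(75, Pow(-134, -1)), Add(-3, Mul(75, Pow(-134, -1)))), -12235) = Add(Mul(Mul(75, Rational(-1, 134)), Add(-3, Mul(75, Rational(-1, 134)))), -12235) = Add(Mul(Rational(-75, 134), Add(-3, Rational(-75, 134))), -12235) = Add(Mul(Rational(-75, 134), Rational(-477, 134)), -12235) = Add(Rational(35775, 17956), -12235) = Rational(-219655885, 17956)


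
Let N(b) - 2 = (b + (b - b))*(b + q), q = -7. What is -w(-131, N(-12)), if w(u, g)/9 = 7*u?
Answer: 8253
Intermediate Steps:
N(b) = 2 + b*(-7 + b) (N(b) = 2 + (b + (b - b))*(b - 7) = 2 + (b + 0)*(-7 + b) = 2 + b*(-7 + b))
w(u, g) = 63*u (w(u, g) = 9*(7*u) = 63*u)
-w(-131, N(-12)) = -63*(-131) = -1*(-8253) = 8253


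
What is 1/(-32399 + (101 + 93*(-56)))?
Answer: -1/37506 ≈ -2.6662e-5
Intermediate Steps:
1/(-32399 + (101 + 93*(-56))) = 1/(-32399 + (101 - 5208)) = 1/(-32399 - 5107) = 1/(-37506) = -1/37506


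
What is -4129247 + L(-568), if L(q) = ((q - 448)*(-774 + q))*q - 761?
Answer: -778582104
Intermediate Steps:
L(q) = -761 + q*(-774 + q)*(-448 + q) (L(q) = ((-448 + q)*(-774 + q))*q - 761 = ((-774 + q)*(-448 + q))*q - 761 = q*(-774 + q)*(-448 + q) - 761 = -761 + q*(-774 + q)*(-448 + q))
-4129247 + L(-568) = -4129247 + (-761 + (-568)³ - 1222*(-568)² + 346752*(-568)) = -4129247 + (-761 - 183250432 - 1222*322624 - 196955136) = -4129247 + (-761 - 183250432 - 394246528 - 196955136) = -4129247 - 774452857 = -778582104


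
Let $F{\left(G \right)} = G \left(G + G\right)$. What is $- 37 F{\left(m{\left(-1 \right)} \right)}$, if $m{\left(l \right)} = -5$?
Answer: $-1850$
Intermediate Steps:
$F{\left(G \right)} = 2 G^{2}$ ($F{\left(G \right)} = G 2 G = 2 G^{2}$)
$- 37 F{\left(m{\left(-1 \right)} \right)} = - 37 \cdot 2 \left(-5\right)^{2} = - 37 \cdot 2 \cdot 25 = \left(-37\right) 50 = -1850$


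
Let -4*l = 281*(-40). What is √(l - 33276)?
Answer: I*√30466 ≈ 174.55*I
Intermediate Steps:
l = 2810 (l = -281*(-40)/4 = -¼*(-11240) = 2810)
√(l - 33276) = √(2810 - 33276) = √(-30466) = I*√30466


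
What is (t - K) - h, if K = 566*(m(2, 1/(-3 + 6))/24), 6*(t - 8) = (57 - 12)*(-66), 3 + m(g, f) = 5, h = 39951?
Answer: -242911/6 ≈ -40485.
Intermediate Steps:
m(g, f) = 2 (m(g, f) = -3 + 5 = 2)
t = -487 (t = 8 + ((57 - 12)*(-66))/6 = 8 + (45*(-66))/6 = 8 + (1/6)*(-2970) = 8 - 495 = -487)
K = 283/6 (K = 566*(2/24) = 566*(2*(1/24)) = 566*(1/12) = 283/6 ≈ 47.167)
(t - K) - h = (-487 - 1*283/6) - 1*39951 = (-487 - 283/6) - 39951 = -3205/6 - 39951 = -242911/6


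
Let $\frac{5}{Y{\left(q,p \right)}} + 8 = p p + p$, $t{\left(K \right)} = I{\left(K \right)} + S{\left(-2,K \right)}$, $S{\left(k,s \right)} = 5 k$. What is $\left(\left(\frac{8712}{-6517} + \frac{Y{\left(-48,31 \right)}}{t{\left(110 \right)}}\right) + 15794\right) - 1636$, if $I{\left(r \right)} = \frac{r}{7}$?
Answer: $\frac{726262688947}{51301824} \approx 14157.0$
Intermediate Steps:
$I{\left(r \right)} = \frac{r}{7}$ ($I{\left(r \right)} = r \frac{1}{7} = \frac{r}{7}$)
$t{\left(K \right)} = -10 + \frac{K}{7}$ ($t{\left(K \right)} = \frac{K}{7} + 5 \left(-2\right) = \frac{K}{7} - 10 = -10 + \frac{K}{7}$)
$Y{\left(q,p \right)} = \frac{5}{-8 + p + p^{2}}$ ($Y{\left(q,p \right)} = \frac{5}{-8 + \left(p p + p\right)} = \frac{5}{-8 + \left(p^{2} + p\right)} = \frac{5}{-8 + \left(p + p^{2}\right)} = \frac{5}{-8 + p + p^{2}}$)
$\left(\left(\frac{8712}{-6517} + \frac{Y{\left(-48,31 \right)}}{t{\left(110 \right)}}\right) + 15794\right) - 1636 = \left(\left(\frac{8712}{-6517} + \frac{5 \frac{1}{-8 + 31 + 31^{2}}}{-10 + \frac{1}{7} \cdot 110}\right) + 15794\right) - 1636 = \left(\left(8712 \left(- \frac{1}{6517}\right) + \frac{5 \frac{1}{-8 + 31 + 961}}{-10 + \frac{110}{7}}\right) + 15794\right) - 1636 = \left(\left(- \frac{8712}{6517} + \frac{5 \cdot \frac{1}{984}}{\frac{40}{7}}\right) + 15794\right) - 1636 = \left(\left(- \frac{8712}{6517} + 5 \cdot \frac{1}{984} \cdot \frac{7}{40}\right) + 15794\right) - 1636 = \left(\left(- \frac{8712}{6517} + \frac{5}{984} \cdot \frac{7}{40}\right) + 15794\right) - 1636 = \left(\left(- \frac{8712}{6517} + \frac{7}{7872}\right) + 15794\right) - 1636 = \left(- \frac{68535245}{51301824} + 15794\right) - 1636 = \frac{810192473011}{51301824} - 1636 = \frac{726262688947}{51301824}$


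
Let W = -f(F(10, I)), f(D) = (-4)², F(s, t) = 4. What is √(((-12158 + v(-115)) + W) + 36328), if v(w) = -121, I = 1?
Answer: √24033 ≈ 155.03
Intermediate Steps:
f(D) = 16
W = -16 (W = -1*16 = -16)
√(((-12158 + v(-115)) + W) + 36328) = √(((-12158 - 121) - 16) + 36328) = √((-12279 - 16) + 36328) = √(-12295 + 36328) = √24033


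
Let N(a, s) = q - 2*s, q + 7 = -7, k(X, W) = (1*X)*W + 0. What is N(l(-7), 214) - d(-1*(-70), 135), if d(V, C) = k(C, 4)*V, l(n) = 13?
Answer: -38242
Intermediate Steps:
k(X, W) = W*X (k(X, W) = X*W + 0 = W*X + 0 = W*X)
q = -14 (q = -7 - 7 = -14)
d(V, C) = 4*C*V (d(V, C) = (4*C)*V = 4*C*V)
N(a, s) = -14 - 2*s
N(l(-7), 214) - d(-1*(-70), 135) = (-14 - 2*214) - 4*135*(-1*(-70)) = (-14 - 428) - 4*135*70 = -442 - 1*37800 = -442 - 37800 = -38242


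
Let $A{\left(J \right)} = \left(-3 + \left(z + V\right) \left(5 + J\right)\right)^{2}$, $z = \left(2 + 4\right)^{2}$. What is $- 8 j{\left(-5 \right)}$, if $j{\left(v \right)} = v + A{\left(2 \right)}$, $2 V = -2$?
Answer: $-468472$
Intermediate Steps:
$V = -1$ ($V = \frac{1}{2} \left(-2\right) = -1$)
$z = 36$ ($z = 6^{2} = 36$)
$A{\left(J \right)} = \left(172 + 35 J\right)^{2}$ ($A{\left(J \right)} = \left(-3 + \left(36 - 1\right) \left(5 + J\right)\right)^{2} = \left(-3 + 35 \left(5 + J\right)\right)^{2} = \left(-3 + \left(175 + 35 J\right)\right)^{2} = \left(172 + 35 J\right)^{2}$)
$j{\left(v \right)} = 58564 + v$ ($j{\left(v \right)} = v + \left(172 + 35 \cdot 2\right)^{2} = v + \left(172 + 70\right)^{2} = v + 242^{2} = v + 58564 = 58564 + v$)
$- 8 j{\left(-5 \right)} = - 8 \left(58564 - 5\right) = \left(-8\right) 58559 = -468472$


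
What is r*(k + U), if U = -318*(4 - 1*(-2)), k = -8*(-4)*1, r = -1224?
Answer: 2296224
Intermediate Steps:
k = 32 (k = 32*1 = 32)
U = -1908 (U = -318*(4 + 2) = -318*6 = -1908)
r*(k + U) = -1224*(32 - 1908) = -1224*(-1876) = 2296224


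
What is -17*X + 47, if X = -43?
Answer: 778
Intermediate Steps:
-17*X + 47 = -17*(-43) + 47 = 731 + 47 = 778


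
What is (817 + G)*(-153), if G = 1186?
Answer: -306459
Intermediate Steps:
(817 + G)*(-153) = (817 + 1186)*(-153) = 2003*(-153) = -306459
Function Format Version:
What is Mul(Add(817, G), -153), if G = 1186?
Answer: -306459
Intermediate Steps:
Mul(Add(817, G), -153) = Mul(Add(817, 1186), -153) = Mul(2003, -153) = -306459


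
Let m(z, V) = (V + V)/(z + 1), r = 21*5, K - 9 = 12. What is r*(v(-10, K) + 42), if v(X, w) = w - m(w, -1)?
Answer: 72870/11 ≈ 6624.5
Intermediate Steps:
K = 21 (K = 9 + 12 = 21)
r = 105
m(z, V) = 2*V/(1 + z) (m(z, V) = (2*V)/(1 + z) = 2*V/(1 + z))
v(X, w) = w + 2/(1 + w) (v(X, w) = w - 2*(-1)/(1 + w) = w - (-2)/(1 + w) = w + 2/(1 + w))
r*(v(-10, K) + 42) = 105*((2 + 21*(1 + 21))/(1 + 21) + 42) = 105*((2 + 21*22)/22 + 42) = 105*((2 + 462)/22 + 42) = 105*((1/22)*464 + 42) = 105*(232/11 + 42) = 105*(694/11) = 72870/11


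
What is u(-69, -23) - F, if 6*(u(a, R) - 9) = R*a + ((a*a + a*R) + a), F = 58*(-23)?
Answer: 2654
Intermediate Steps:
F = -1334
u(a, R) = 9 + a/6 + a²/6 + R*a/3 (u(a, R) = 9 + (R*a + ((a*a + a*R) + a))/6 = 9 + (R*a + ((a² + R*a) + a))/6 = 9 + (R*a + (a + a² + R*a))/6 = 9 + (a + a² + 2*R*a)/6 = 9 + (a/6 + a²/6 + R*a/3) = 9 + a/6 + a²/6 + R*a/3)
u(-69, -23) - F = (9 + (⅙)*(-69) + (⅙)*(-69)² + (⅓)*(-23)*(-69)) - 1*(-1334) = (9 - 23/2 + (⅙)*4761 + 529) + 1334 = (9 - 23/2 + 1587/2 + 529) + 1334 = 1320 + 1334 = 2654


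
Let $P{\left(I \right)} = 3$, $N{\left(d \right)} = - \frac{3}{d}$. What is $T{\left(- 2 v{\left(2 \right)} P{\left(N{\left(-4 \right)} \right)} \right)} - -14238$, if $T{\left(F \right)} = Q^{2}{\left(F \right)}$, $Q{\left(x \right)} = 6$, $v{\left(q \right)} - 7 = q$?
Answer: $14274$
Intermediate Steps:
$v{\left(q \right)} = 7 + q$
$T{\left(F \right)} = 36$ ($T{\left(F \right)} = 6^{2} = 36$)
$T{\left(- 2 v{\left(2 \right)} P{\left(N{\left(-4 \right)} \right)} \right)} - -14238 = 36 - -14238 = 36 + 14238 = 14274$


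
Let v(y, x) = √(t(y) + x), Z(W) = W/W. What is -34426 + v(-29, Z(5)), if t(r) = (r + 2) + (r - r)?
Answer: -34426 + I*√26 ≈ -34426.0 + 5.099*I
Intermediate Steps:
t(r) = 2 + r (t(r) = (2 + r) + 0 = 2 + r)
Z(W) = 1
v(y, x) = √(2 + x + y) (v(y, x) = √((2 + y) + x) = √(2 + x + y))
-34426 + v(-29, Z(5)) = -34426 + √(2 + 1 - 29) = -34426 + √(-26) = -34426 + I*√26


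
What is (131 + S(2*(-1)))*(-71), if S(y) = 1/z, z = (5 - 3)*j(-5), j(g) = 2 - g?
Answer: -130285/14 ≈ -9306.1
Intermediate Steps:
z = 14 (z = (5 - 3)*(2 - 1*(-5)) = 2*(2 + 5) = 2*7 = 14)
S(y) = 1/14
(131 + S(2*(-1)))*(-71) = (131 + 1/14)*(-71) = (1835/14)*(-71) = -130285/14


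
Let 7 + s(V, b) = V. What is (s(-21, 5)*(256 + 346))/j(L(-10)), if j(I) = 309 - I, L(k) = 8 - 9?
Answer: -8428/155 ≈ -54.374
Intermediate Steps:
s(V, b) = -7 + V
L(k) = -1
(s(-21, 5)*(256 + 346))/j(L(-10)) = ((-7 - 21)*(256 + 346))/(309 - 1*(-1)) = (-28*602)/(309 + 1) = -16856/310 = -16856*1/310 = -8428/155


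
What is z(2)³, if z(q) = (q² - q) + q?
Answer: 64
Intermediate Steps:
z(q) = q²
z(2)³ = (2²)³ = 4³ = 64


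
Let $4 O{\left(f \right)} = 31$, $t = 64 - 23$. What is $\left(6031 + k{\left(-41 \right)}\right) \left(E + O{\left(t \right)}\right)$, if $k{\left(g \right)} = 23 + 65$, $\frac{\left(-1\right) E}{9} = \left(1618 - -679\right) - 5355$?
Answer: $\frac{673818161}{4} \approx 1.6845 \cdot 10^{8}$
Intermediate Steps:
$t = 41$
$O{\left(f \right)} = \frac{31}{4}$ ($O{\left(f \right)} = \frac{1}{4} \cdot 31 = \frac{31}{4}$)
$E = 27522$ ($E = - 9 \left(\left(1618 - -679\right) - 5355\right) = - 9 \left(\left(1618 + 679\right) - 5355\right) = - 9 \left(2297 - 5355\right) = \left(-9\right) \left(-3058\right) = 27522$)
$k{\left(g \right)} = 88$
$\left(6031 + k{\left(-41 \right)}\right) \left(E + O{\left(t \right)}\right) = \left(6031 + 88\right) \left(27522 + \frac{31}{4}\right) = 6119 \cdot \frac{110119}{4} = \frac{673818161}{4}$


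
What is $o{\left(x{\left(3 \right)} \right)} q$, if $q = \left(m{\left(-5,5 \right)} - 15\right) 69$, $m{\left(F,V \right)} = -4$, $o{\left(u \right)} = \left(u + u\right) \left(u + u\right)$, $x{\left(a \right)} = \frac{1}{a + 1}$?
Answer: $- \frac{1311}{4} \approx -327.75$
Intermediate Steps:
$x{\left(a \right)} = \frac{1}{1 + a}$
$o{\left(u \right)} = 4 u^{2}$ ($o{\left(u \right)} = 2 u 2 u = 4 u^{2}$)
$q = -1311$ ($q = \left(-4 - 15\right) 69 = \left(-19\right) 69 = -1311$)
$o{\left(x{\left(3 \right)} \right)} q = 4 \left(\frac{1}{1 + 3}\right)^{2} \left(-1311\right) = 4 \left(\frac{1}{4}\right)^{2} \left(-1311\right) = \frac{4}{16} \left(-1311\right) = 4 \cdot \frac{1}{16} \left(-1311\right) = \frac{1}{4} \left(-1311\right) = - \frac{1311}{4}$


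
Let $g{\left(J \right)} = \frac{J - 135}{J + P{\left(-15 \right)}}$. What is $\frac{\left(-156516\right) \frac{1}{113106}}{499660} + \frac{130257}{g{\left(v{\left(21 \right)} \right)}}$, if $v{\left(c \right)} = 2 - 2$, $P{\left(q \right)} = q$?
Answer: $\frac{68161249548047}{4709545330} \approx 14473.0$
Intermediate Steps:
$v{\left(c \right)} = 0$ ($v{\left(c \right)} = 2 - 2 = 0$)
$g{\left(J \right)} = \frac{-135 + J}{-15 + J}$ ($g{\left(J \right)} = \frac{J - 135}{J - 15} = \frac{-135 + J}{-15 + J}$)
$\frac{\left(-156516\right) \frac{1}{113106}}{499660} + \frac{130257}{g{\left(v{\left(21 \right)} \right)}} = \frac{\left(-156516\right) \frac{1}{113106}}{499660} + \frac{130257}{\frac{1}{-15 + 0} \left(-135 + 0\right)} = \left(-156516\right) \frac{1}{113106} \cdot \frac{1}{499660} + \frac{130257}{\frac{1}{-15} \left(-135\right)} = \left(- \frac{26086}{18851}\right) \frac{1}{499660} + \frac{130257}{\left(- \frac{1}{15}\right) \left(-135\right)} = - \frac{13043}{4709545330} + \frac{130257}{9} = - \frac{13043}{4709545330} + 130257 \cdot \frac{1}{9} = - \frac{13043}{4709545330} + 14473 = \frac{68161249548047}{4709545330}$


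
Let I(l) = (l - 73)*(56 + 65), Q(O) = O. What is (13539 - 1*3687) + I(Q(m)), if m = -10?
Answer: -191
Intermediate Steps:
I(l) = -8833 + 121*l (I(l) = (-73 + l)*121 = -8833 + 121*l)
(13539 - 1*3687) + I(Q(m)) = (13539 - 1*3687) + (-8833 + 121*(-10)) = (13539 - 3687) + (-8833 - 1210) = 9852 - 10043 = -191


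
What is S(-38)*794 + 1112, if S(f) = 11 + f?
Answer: -20326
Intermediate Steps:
S(-38)*794 + 1112 = (11 - 38)*794 + 1112 = -27*794 + 1112 = -21438 + 1112 = -20326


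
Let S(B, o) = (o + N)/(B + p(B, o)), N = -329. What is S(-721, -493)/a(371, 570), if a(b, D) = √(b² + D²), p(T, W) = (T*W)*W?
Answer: 411*√462541/40527622713025 ≈ 6.8971e-9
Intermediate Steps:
p(T, W) = T*W²
a(b, D) = √(D² + b²)
S(B, o) = (-329 + o)/(B + B*o²) (S(B, o) = (o - 329)/(B + B*o²) = (-329 + o)/(B + B*o²))
S(-721, -493)/a(371, 570) = ((-329 - 493)/((-721)*(1 + (-493)²)))/(√(570² + 371²)) = (-1/721*(-822)/(1 + 243049))/(√(324900 + 137641)) = (-1/721*(-822)/243050)/(√462541) = (-1/721*1/243050*(-822))*(√462541/462541) = 411*(√462541/462541)/87619525 = 411*√462541/40527622713025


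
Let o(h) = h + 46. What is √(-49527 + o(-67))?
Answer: 2*I*√12387 ≈ 222.59*I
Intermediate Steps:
o(h) = 46 + h
√(-49527 + o(-67)) = √(-49527 + (46 - 67)) = √(-49527 - 21) = √(-49548) = 2*I*√12387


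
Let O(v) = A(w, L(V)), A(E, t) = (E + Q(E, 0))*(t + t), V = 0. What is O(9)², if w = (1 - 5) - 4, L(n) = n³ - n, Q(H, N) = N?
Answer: 0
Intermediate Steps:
w = -8 (w = -4 - 4 = -8)
A(E, t) = 2*E*t (A(E, t) = (E + 0)*(t + t) = E*(2*t) = 2*E*t)
O(v) = 0 (O(v) = 2*(-8)*(0³ - 1*0) = 2*(-8)*(0 + 0) = 2*(-8)*0 = 0)
O(9)² = 0² = 0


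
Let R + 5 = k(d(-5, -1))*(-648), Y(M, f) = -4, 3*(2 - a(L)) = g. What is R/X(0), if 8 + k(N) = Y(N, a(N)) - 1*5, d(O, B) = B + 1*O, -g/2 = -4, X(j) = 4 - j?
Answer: 11011/4 ≈ 2752.8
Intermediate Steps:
g = 8 (g = -2*(-4) = 8)
a(L) = -⅔ (a(L) = 2 - ⅓*8 = 2 - 8/3 = -⅔)
d(O, B) = B + O
k(N) = -17 (k(N) = -8 + (-4 - 1*5) = -8 + (-4 - 5) = -8 - 9 = -17)
R = 11011 (R = -5 - 17*(-648) = -5 + 11016 = 11011)
R/X(0) = 11011/(4 - 1*0) = 11011/(4 + 0) = 11011/4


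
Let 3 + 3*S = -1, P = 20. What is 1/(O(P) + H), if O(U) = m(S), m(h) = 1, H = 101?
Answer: 1/102 ≈ 0.0098039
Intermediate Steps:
S = -4/3 (S = -1 + (⅓)*(-1) = -1 - ⅓ = -4/3 ≈ -1.3333)
O(U) = 1
1/(O(P) + H) = 1/(1 + 101) = 1/102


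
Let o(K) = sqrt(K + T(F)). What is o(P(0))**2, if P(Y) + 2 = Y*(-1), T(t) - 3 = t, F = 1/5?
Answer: 6/5 ≈ 1.2000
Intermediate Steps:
F = 1/5 ≈ 0.20000
T(t) = 3 + t
P(Y) = -2 - Y (P(Y) = -2 + Y*(-1) = -2 - Y)
o(K) = sqrt(16/5 + K) (o(K) = sqrt(K + (3 + 1/5)) = sqrt(K + 16/5) = sqrt(16/5 + K))
o(P(0))**2 = (sqrt(80 + 25*(-2 - 1*0))/5)**2 = (sqrt(80 + 25*(-2 + 0))/5)**2 = (sqrt(80 + 25*(-2))/5)**2 = (sqrt(80 - 50)/5)**2 = (sqrt(30)/5)**2 = 6/5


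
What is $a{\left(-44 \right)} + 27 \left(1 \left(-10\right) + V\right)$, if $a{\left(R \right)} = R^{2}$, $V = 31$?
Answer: $2503$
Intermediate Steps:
$a{\left(-44 \right)} + 27 \left(1 \left(-10\right) + V\right) = \left(-44\right)^{2} + 27 \left(1 \left(-10\right) + 31\right) = 1936 + 27 \left(-10 + 31\right) = 1936 + 27 \cdot 21 = 1936 + 567 = 2503$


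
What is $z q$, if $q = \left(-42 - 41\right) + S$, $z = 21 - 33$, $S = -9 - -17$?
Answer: $900$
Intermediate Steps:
$S = 8$ ($S = -9 + 17 = 8$)
$z = -12$ ($z = 21 - 33 = -12$)
$q = -75$ ($q = \left(-42 - 41\right) + 8 = -83 + 8 = -75$)
$z q = \left(-12\right) \left(-75\right) = 900$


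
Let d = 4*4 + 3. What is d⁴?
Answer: 130321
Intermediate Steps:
d = 19 (d = 16 + 3 = 19)
d⁴ = 19⁴ = 130321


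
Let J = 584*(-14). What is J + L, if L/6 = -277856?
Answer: -1675312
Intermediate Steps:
L = -1667136 (L = 6*(-277856) = -1667136)
J = -8176
J + L = -8176 - 1667136 = -1675312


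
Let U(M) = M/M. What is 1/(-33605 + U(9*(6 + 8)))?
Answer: -1/33604 ≈ -2.9758e-5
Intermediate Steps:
U(M) = 1
1/(-33605 + U(9*(6 + 8))) = 1/(-33605 + 1) = 1/(-33604) = -1/33604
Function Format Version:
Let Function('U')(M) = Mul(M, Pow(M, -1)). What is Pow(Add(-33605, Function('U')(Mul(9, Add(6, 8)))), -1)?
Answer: Rational(-1, 33604) ≈ -2.9758e-5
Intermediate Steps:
Function('U')(M) = 1
Pow(Add(-33605, Function('U')(Mul(9, Add(6, 8)))), -1) = Pow(Add(-33605, 1), -1) = Pow(-33604, -1) = Rational(-1, 33604)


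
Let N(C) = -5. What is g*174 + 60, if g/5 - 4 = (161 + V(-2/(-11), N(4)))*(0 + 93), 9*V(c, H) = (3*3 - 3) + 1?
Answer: 13092980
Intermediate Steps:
V(c, H) = 7/9 (V(c, H) = ((3*3 - 3) + 1)/9 = ((9 - 3) + 1)/9 = (6 + 1)/9 = (1/9)*7 = 7/9)
g = 225740/3 (g = 20 + 5*((161 + 7/9)*(0 + 93)) = 20 + 5*((1456/9)*93) = 20 + 5*(45136/3) = 20 + 225680/3 = 225740/3 ≈ 75247.)
g*174 + 60 = (225740/3)*174 + 60 = 13092920 + 60 = 13092980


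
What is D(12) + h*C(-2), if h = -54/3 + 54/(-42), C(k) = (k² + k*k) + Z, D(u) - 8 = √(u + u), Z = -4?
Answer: -484/7 + 2*√6 ≈ -64.244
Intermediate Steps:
D(u) = 8 + √2*√u (D(u) = 8 + √(u + u) = 8 + √(2*u) = 8 + √2*√u)
C(k) = -4 + 2*k² (C(k) = (k² + k*k) - 4 = (k² + k²) - 4 = 2*k² - 4 = -4 + 2*k²)
h = -135/7 (h = -54*⅓ + 54*(-1/42) = -18 - 9/7 = -135/7 ≈ -19.286)
D(12) + h*C(-2) = (8 + √2*√12) - 135*(-4 + 2*(-2)²)/7 = (8 + √2*(2*√3)) - 135*(-4 + 2*4)/7 = (8 + 2*√6) - 135*(-4 + 8)/7 = (8 + 2*√6) - 135/7*4 = (8 + 2*√6) - 540/7 = -484/7 + 2*√6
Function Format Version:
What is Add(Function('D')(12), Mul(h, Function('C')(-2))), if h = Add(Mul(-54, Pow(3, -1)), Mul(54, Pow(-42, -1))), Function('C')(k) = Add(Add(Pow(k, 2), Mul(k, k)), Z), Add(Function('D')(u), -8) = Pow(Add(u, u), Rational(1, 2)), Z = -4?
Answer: Add(Rational(-484, 7), Mul(2, Pow(6, Rational(1, 2)))) ≈ -64.244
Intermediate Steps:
Function('D')(u) = Add(8, Mul(Pow(2, Rational(1, 2)), Pow(u, Rational(1, 2)))) (Function('D')(u) = Add(8, Pow(Add(u, u), Rational(1, 2))) = Add(8, Pow(Mul(2, u), Rational(1, 2))) = Add(8, Mul(Pow(2, Rational(1, 2)), Pow(u, Rational(1, 2)))))
Function('C')(k) = Add(-4, Mul(2, Pow(k, 2))) (Function('C')(k) = Add(Add(Pow(k, 2), Mul(k, k)), -4) = Add(Add(Pow(k, 2), Pow(k, 2)), -4) = Add(Mul(2, Pow(k, 2)), -4) = Add(-4, Mul(2, Pow(k, 2))))
h = Rational(-135, 7) (h = Add(Mul(-54, Rational(1, 3)), Mul(54, Rational(-1, 42))) = Add(-18, Rational(-9, 7)) = Rational(-135, 7) ≈ -19.286)
Add(Function('D')(12), Mul(h, Function('C')(-2))) = Add(Add(8, Mul(Pow(2, Rational(1, 2)), Pow(12, Rational(1, 2)))), Mul(Rational(-135, 7), Add(-4, Mul(2, Pow(-2, 2))))) = Add(Add(8, Mul(Pow(2, Rational(1, 2)), Mul(2, Pow(3, Rational(1, 2))))), Mul(Rational(-135, 7), Add(-4, Mul(2, 4)))) = Add(Add(8, Mul(2, Pow(6, Rational(1, 2)))), Mul(Rational(-135, 7), Add(-4, 8))) = Add(Add(8, Mul(2, Pow(6, Rational(1, 2)))), Mul(Rational(-135, 7), 4)) = Add(Add(8, Mul(2, Pow(6, Rational(1, 2)))), Rational(-540, 7)) = Add(Rational(-484, 7), Mul(2, Pow(6, Rational(1, 2))))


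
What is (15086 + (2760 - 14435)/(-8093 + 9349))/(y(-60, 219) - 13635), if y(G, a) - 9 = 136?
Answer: -18936341/16943440 ≈ -1.1176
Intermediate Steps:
y(G, a) = 145 (y(G, a) = 9 + 136 = 145)
(15086 + (2760 - 14435)/(-8093 + 9349))/(y(-60, 219) - 13635) = (15086 + (2760 - 14435)/(-8093 + 9349))/(145 - 13635) = (15086 - 11675/1256)/(-13490) = (15086 - 11675*1/1256)*(-1/13490) = (15086 - 11675/1256)*(-1/13490) = (18936341/1256)*(-1/13490) = -18936341/16943440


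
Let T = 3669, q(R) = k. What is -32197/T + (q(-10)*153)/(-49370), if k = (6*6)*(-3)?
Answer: -764469667/90569265 ≈ -8.4407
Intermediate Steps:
k = -108 (k = 36*(-3) = -108)
q(R) = -108
-32197/T + (q(-10)*153)/(-49370) = -32197/3669 - 108*153/(-49370) = -32197*1/3669 - 16524*(-1/49370) = -32197/3669 + 8262/24685 = -764469667/90569265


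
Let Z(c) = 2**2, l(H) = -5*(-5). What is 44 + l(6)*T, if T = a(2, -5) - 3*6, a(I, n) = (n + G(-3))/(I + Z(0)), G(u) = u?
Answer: -1318/3 ≈ -439.33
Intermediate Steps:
l(H) = 25
Z(c) = 4
a(I, n) = (-3 + n)/(4 + I) (a(I, n) = (n - 3)/(I + 4) = (-3 + n)/(4 + I))
T = -58/3 (T = (-3 - 5)/(4 + 2) - 3*6 = -8/6 - 18 = (1/6)*(-8) - 18 = -4/3 - 18 = -58/3 ≈ -19.333)
44 + l(6)*T = 44 + 25*(-58/3) = 44 - 1450/3 = -1318/3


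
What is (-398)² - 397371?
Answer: -238967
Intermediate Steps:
(-398)² - 397371 = 158404 - 397371 = -238967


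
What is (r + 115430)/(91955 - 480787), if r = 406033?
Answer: -521463/388832 ≈ -1.3411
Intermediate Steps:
(r + 115430)/(91955 - 480787) = (406033 + 115430)/(91955 - 480787) = 521463/(-388832) = 521463*(-1/388832) = -521463/388832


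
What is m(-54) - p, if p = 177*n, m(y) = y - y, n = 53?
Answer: -9381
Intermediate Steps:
m(y) = 0
p = 9381 (p = 177*53 = 9381)
m(-54) - p = 0 - 1*9381 = 0 - 9381 = -9381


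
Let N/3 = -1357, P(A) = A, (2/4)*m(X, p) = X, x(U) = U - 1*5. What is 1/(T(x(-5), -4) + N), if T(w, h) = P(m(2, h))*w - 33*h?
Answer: -1/3979 ≈ -0.00025132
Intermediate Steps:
x(U) = -5 + U (x(U) = U - 5 = -5 + U)
m(X, p) = 2*X
N = -4071 (N = 3*(-1357) = -4071)
T(w, h) = -33*h + 4*w (T(w, h) = (2*2)*w - 33*h = 4*w - 33*h = -33*h + 4*w)
1/(T(x(-5), -4) + N) = 1/((-33*(-4) + 4*(-5 - 5)) - 4071) = 1/((132 + 4*(-10)) - 4071) = 1/((132 - 40) - 4071) = 1/(92 - 4071) = 1/(-3979) = -1/3979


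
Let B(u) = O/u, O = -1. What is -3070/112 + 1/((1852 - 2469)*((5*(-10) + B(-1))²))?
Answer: -324853593/11851336 ≈ -27.411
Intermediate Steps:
B(u) = -1/u
-3070/112 + 1/((1852 - 2469)*((5*(-10) + B(-1))²)) = -3070/112 + 1/((1852 - 2469)*((5*(-10) - 1/(-1))²)) = -3070*1/112 + 1/((-617)*((-50 - 1*(-1))²)) = -1535/56 - 1/(617*(-50 + 1)²) = -1535/56 - 1/(617*((-49)²)) = -1535/56 - 1/617/2401 = -1535/56 - 1/617*1/2401 = -1535/56 - 1/1481417 = -324853593/11851336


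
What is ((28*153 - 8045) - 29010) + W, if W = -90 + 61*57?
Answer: -29384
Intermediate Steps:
W = 3387 (W = -90 + 3477 = 3387)
((28*153 - 8045) - 29010) + W = ((28*153 - 8045) - 29010) + 3387 = ((4284 - 8045) - 29010) + 3387 = (-3761 - 29010) + 3387 = -32771 + 3387 = -29384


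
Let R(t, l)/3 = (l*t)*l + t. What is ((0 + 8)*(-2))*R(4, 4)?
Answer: -3264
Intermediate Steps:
R(t, l) = 3*t + 3*t*l² (R(t, l) = 3*((l*t)*l + t) = 3*(t*l² + t) = 3*(t + t*l²) = 3*t + 3*t*l²)
((0 + 8)*(-2))*R(4, 4) = ((0 + 8)*(-2))*(3*4*(1 + 4²)) = (8*(-2))*(3*4*(1 + 16)) = -48*4*17 = -16*204 = -3264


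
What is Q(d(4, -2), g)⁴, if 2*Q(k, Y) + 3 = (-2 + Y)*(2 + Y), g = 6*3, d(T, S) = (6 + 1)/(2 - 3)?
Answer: 10098039121/16 ≈ 6.3113e+8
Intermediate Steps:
d(T, S) = -7 (d(T, S) = 7/(-1) = 7*(-1) = -7)
g = 18
Q(k, Y) = -3/2 + (-2 + Y)*(2 + Y)/2 (Q(k, Y) = -3/2 + ((-2 + Y)*(2 + Y))/2 = -3/2 + (-2 + Y)*(2 + Y)/2)
Q(d(4, -2), g)⁴ = (-7/2 + (½)*18²)⁴ = (-7/2 + (½)*324)⁴ = (-7/2 + 162)⁴ = (317/2)⁴ = 10098039121/16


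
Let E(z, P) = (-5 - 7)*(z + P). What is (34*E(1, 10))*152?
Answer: -682176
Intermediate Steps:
E(z, P) = -12*P - 12*z (E(z, P) = -12*(P + z) = -12*P - 12*z)
(34*E(1, 10))*152 = (34*(-12*10 - 12*1))*152 = (34*(-120 - 12))*152 = (34*(-132))*152 = -4488*152 = -682176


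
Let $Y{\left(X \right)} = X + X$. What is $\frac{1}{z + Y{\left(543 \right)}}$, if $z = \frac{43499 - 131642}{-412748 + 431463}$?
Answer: $\frac{18715}{20236347} \approx 0.00092482$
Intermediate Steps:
$Y{\left(X \right)} = 2 X$
$z = - \frac{88143}{18715} \approx -4.7098$
$\frac{1}{z + Y{\left(543 \right)}} = \frac{1}{- \frac{88143}{18715} + 2 \cdot 543} = \frac{1}{- \frac{88143}{18715} + 1086} = \frac{1}{\frac{20236347}{18715}} = \frac{18715}{20236347}$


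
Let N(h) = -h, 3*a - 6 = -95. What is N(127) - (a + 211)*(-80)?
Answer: 43139/3 ≈ 14380.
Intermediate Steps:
a = -89/3 (a = 2 + (1/3)*(-95) = 2 - 95/3 = -89/3 ≈ -29.667)
N(127) - (a + 211)*(-80) = -1*127 - (-89/3 + 211)*(-80) = -127 - 544*(-80)/3 = -127 - 1*(-43520/3) = -127 + 43520/3 = 43139/3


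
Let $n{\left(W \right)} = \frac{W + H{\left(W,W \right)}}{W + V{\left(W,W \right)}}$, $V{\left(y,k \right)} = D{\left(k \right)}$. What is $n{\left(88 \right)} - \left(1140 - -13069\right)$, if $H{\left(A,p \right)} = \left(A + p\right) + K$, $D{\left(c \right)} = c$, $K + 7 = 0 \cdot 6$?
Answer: $- \frac{2500527}{176} \approx -14208.0$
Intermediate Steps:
$K = -7$ ($K = -7 + 0 \cdot 6 = -7 + 0 = -7$)
$V{\left(y,k \right)} = k$
$H{\left(A,p \right)} = -7 + A + p$ ($H{\left(A,p \right)} = \left(A + p\right) - 7 = -7 + A + p$)
$n{\left(W \right)} = \frac{-7 + 3 W}{2 W}$ ($n{\left(W \right)} = \frac{W + \left(-7 + W + W\right)}{W + W} = \frac{W + \left(-7 + 2 W\right)}{2 W} = \left(-7 + 3 W\right) \frac{1}{2 W} = \frac{-7 + 3 W}{2 W}$)
$n{\left(88 \right)} - \left(1140 - -13069\right) = \frac{-7 + 3 \cdot 88}{2 \cdot 88} - \left(1140 - -13069\right) = \frac{1}{2} \cdot \frac{1}{88} \left(-7 + 264\right) - \left(1140 + 13069\right) = \frac{1}{2} \cdot \frac{1}{88} \cdot 257 - 14209 = \frac{257}{176} - 14209 = - \frac{2500527}{176}$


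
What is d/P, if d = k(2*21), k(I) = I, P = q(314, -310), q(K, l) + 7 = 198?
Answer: 42/191 ≈ 0.21990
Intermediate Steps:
q(K, l) = 191 (q(K, l) = -7 + 198 = 191)
P = 191
d = 42 (d = 2*21 = 42)
d/P = 42/191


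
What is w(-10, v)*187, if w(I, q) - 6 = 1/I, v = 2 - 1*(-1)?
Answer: 11033/10 ≈ 1103.3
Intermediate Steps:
v = 3 (v = 2 + 1 = 3)
w(I, q) = 6 + 1/I
w(-10, v)*187 = (6 + 1/(-10))*187 = (6 - 1/10)*187 = (59/10)*187 = 11033/10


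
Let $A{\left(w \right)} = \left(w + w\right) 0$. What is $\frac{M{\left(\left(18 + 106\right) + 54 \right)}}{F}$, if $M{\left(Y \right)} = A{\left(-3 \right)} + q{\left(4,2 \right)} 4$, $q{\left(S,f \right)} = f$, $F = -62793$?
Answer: $- \frac{8}{62793} \approx -0.0001274$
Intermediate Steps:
$A{\left(w \right)} = 0$ ($A{\left(w \right)} = 2 w 0 = 0$)
$M{\left(Y \right)} = 8$ ($M{\left(Y \right)} = 0 + 2 \cdot 4 = 0 + 8 = 8$)
$\frac{M{\left(\left(18 + 106\right) + 54 \right)}}{F} = \frac{8}{-62793} = 8 \left(- \frac{1}{62793}\right) = - \frac{8}{62793}$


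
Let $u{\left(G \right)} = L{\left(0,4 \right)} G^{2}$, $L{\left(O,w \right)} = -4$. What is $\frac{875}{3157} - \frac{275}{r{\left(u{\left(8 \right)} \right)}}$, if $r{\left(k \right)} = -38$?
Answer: $\frac{128775}{17138} \approx 7.514$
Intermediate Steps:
$u{\left(G \right)} = - 4 G^{2}$
$\frac{875}{3157} - \frac{275}{r{\left(u{\left(8 \right)} \right)}} = \frac{875}{3157} - \frac{275}{-38} = 875 \cdot \frac{1}{3157} - - \frac{275}{38} = \frac{125}{451} + \frac{275}{38} = \frac{128775}{17138}$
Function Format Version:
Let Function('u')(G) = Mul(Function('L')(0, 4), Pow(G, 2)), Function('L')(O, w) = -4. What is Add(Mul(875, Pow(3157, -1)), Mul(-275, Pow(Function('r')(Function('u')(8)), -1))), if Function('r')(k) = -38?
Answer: Rational(128775, 17138) ≈ 7.5140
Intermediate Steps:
Function('u')(G) = Mul(-4, Pow(G, 2))
Add(Mul(875, Pow(3157, -1)), Mul(-275, Pow(Function('r')(Function('u')(8)), -1))) = Add(Mul(875, Pow(3157, -1)), Mul(-275, Pow(-38, -1))) = Add(Mul(875, Rational(1, 3157)), Mul(-275, Rational(-1, 38))) = Add(Rational(125, 451), Rational(275, 38)) = Rational(128775, 17138)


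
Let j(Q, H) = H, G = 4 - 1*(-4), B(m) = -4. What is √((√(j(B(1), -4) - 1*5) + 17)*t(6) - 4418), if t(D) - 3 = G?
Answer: √(-4231 + 33*I) ≈ 0.2537 + 65.047*I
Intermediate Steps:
G = 8 (G = 4 + 4 = 8)
t(D) = 11 (t(D) = 3 + 8 = 11)
√((√(j(B(1), -4) - 1*5) + 17)*t(6) - 4418) = √((√(-4 - 1*5) + 17)*11 - 4418) = √((√(-4 - 5) + 17)*11 - 4418) = √((√(-9) + 17)*11 - 4418) = √((3*I + 17)*11 - 4418) = √((17 + 3*I)*11 - 4418) = √((187 + 33*I) - 4418) = √(-4231 + 33*I)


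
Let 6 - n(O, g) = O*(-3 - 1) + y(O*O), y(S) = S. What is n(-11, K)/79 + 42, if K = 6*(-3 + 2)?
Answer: 3159/79 ≈ 39.987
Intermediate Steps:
K = -6 (K = 6*(-1) = -6)
n(O, g) = 6 - O² + 4*O (n(O, g) = 6 - (O*(-3 - 1) + O*O) = 6 - (O*(-4) + O²) = 6 - (-4*O + O²) = 6 - (O² - 4*O) = 6 + (-O² + 4*O) = 6 - O² + 4*O)
n(-11, K)/79 + 42 = (6 - 1*(-11)² + 4*(-11))/79 + 42 = (6 - 1*121 - 44)*(1/79) + 42 = (6 - 121 - 44)*(1/79) + 42 = -159*1/79 + 42 = -159/79 + 42 = 3159/79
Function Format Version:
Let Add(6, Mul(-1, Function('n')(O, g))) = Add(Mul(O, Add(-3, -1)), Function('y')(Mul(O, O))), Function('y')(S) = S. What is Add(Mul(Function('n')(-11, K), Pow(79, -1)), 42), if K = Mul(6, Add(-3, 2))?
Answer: Rational(3159, 79) ≈ 39.987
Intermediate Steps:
K = -6 (K = Mul(6, -1) = -6)
Function('n')(O, g) = Add(6, Mul(-1, Pow(O, 2)), Mul(4, O)) (Function('n')(O, g) = Add(6, Mul(-1, Add(Mul(O, Add(-3, -1)), Mul(O, O)))) = Add(6, Mul(-1, Add(Mul(O, -4), Pow(O, 2)))) = Add(6, Mul(-1, Add(Mul(-4, O), Pow(O, 2)))) = Add(6, Mul(-1, Add(Pow(O, 2), Mul(-4, O)))) = Add(6, Add(Mul(-1, Pow(O, 2)), Mul(4, O))) = Add(6, Mul(-1, Pow(O, 2)), Mul(4, O)))
Add(Mul(Function('n')(-11, K), Pow(79, -1)), 42) = Add(Mul(Add(6, Mul(-1, Pow(-11, 2)), Mul(4, -11)), Pow(79, -1)), 42) = Add(Mul(Add(6, Mul(-1, 121), -44), Rational(1, 79)), 42) = Add(Mul(Add(6, -121, -44), Rational(1, 79)), 42) = Add(Mul(-159, Rational(1, 79)), 42) = Add(Rational(-159, 79), 42) = Rational(3159, 79)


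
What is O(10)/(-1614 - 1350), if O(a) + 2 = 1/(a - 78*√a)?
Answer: 12149/18003336 + √10/2308120 ≈ 0.00067619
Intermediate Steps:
O(a) = -2 + 1/(a - 78*√a)
O(10)/(-1614 - 1350) = ((-1 - 156*√10 + 2*10)/(-1*10 + 78*√10))/(-1614 - 1350) = ((-1 - 156*√10 + 20)/(-10 + 78*√10))/(-2964) = ((19 - 156*√10)/(-10 + 78*√10))*(-1/2964) = -(19 - 156*√10)/(2964*(-10 + 78*√10))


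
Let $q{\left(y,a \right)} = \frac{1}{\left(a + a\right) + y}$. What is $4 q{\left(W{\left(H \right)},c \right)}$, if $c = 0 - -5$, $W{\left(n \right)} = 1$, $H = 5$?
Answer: $\frac{4}{11} \approx 0.36364$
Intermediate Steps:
$c = 5$ ($c = 0 + 5 = 5$)
$q{\left(y,a \right)} = \frac{1}{y + 2 a}$ ($q{\left(y,a \right)} = \frac{1}{2 a + y} = \frac{1}{y + 2 a}$)
$4 q{\left(W{\left(H \right)},c \right)} = \frac{4}{1 + 2 \cdot 5} = \frac{4}{1 + 10} = \frac{4}{11}$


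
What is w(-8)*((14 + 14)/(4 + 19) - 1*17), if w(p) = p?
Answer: 2904/23 ≈ 126.26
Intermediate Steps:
w(-8)*((14 + 14)/(4 + 19) - 1*17) = -8*((14 + 14)/(4 + 19) - 1*17) = -8*(28/23 - 17) = -8*(-363/23) = 2904/23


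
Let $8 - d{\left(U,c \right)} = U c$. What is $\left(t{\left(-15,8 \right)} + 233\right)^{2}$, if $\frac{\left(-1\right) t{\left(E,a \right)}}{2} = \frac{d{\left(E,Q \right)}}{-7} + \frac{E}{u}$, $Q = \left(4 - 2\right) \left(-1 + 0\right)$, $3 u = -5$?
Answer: $\frac{2134521}{49} \approx 43562.0$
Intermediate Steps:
$u = - \frac{5}{3}$ ($u = \frac{1}{3} \left(-5\right) = - \frac{5}{3} \approx -1.6667$)
$Q = -2$ ($Q = 2 \left(-1\right) = -2$)
$d{\left(U,c \right)} = 8 - U c$
$t{\left(E,a \right)} = \frac{16}{7} + \frac{62 E}{35}$ ($t{\left(E,a \right)} = - 2 \left(\frac{8 - E \left(-2\right)}{-7} + \frac{E}{- \frac{5}{3}}\right) = - 2 \left(\left(8 + 2 E\right) \left(- \frac{1}{7}\right) + E \left(- \frac{3}{5}\right)\right) = - 2 \left(\left(- \frac{8}{7} - \frac{2 E}{7}\right) - \frac{3 E}{5}\right) = - 2 \left(- \frac{8}{7} - \frac{31 E}{35}\right) = \frac{16}{7} + \frac{62 E}{35}$)
$\left(t{\left(-15,8 \right)} + 233\right)^{2} = \left(\left(\frac{16}{7} + \frac{62}{35} \left(-15\right)\right) + 233\right)^{2} = \left(\left(\frac{16}{7} - \frac{186}{7}\right) + 233\right)^{2} = \left(- \frac{170}{7} + 233\right)^{2} = \left(\frac{1461}{7}\right)^{2} = \frac{2134521}{49}$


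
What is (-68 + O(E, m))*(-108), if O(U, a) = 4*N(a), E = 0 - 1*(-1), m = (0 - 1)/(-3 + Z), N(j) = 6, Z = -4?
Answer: 4752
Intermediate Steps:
m = ⅐ (m = (0 - 1)/(-3 - 4) = -1/(-7) = -1*(-⅐) = ⅐ ≈ 0.14286)
E = 1 (E = 0 + 1 = 1)
O(U, a) = 24 (O(U, a) = 4*6 = 24)
(-68 + O(E, m))*(-108) = (-68 + 24)*(-108) = -44*(-108) = 4752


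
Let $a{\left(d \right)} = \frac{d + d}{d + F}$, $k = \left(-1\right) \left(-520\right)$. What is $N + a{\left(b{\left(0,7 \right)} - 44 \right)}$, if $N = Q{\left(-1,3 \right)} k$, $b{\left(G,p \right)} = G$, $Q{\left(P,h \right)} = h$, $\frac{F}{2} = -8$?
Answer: $\frac{23422}{15} \approx 1561.5$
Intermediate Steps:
$F = -16$ ($F = 2 \left(-8\right) = -16$)
$k = 520$
$a{\left(d \right)} = \frac{2 d}{-16 + d}$ ($a{\left(d \right)} = \frac{d + d}{d - 16} = \frac{2 d}{-16 + d}$)
$N = 1560$ ($N = 3 \cdot 520 = 1560$)
$N + a{\left(b{\left(0,7 \right)} - 44 \right)} = 1560 + \frac{2 \left(0 - 44\right)}{-16 + \left(0 - 44\right)} = 1560 + 2 \left(-44\right) \frac{1}{-16 - 44} = 1560 + 2 \left(-44\right) \frac{1}{-60} = 1560 + 2 \left(-44\right) \left(- \frac{1}{60}\right) = 1560 + \frac{22}{15} = \frac{23422}{15}$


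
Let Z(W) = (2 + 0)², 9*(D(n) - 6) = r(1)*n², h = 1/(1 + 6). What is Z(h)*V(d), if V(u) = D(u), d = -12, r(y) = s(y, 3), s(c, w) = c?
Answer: 88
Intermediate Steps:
r(y) = y
h = ⅐ (h = 1/7 = ⅐ ≈ 0.14286)
D(n) = 6 + n²/9 (D(n) = 6 + (1*n²)/9 = 6 + n²/9)
V(u) = 6 + u²/9
Z(W) = 4 (Z(W) = 2² = 4)
Z(h)*V(d) = 4*(6 + (⅑)*(-12)²) = 4*(6 + (⅑)*144) = 4*(6 + 16) = 4*22 = 88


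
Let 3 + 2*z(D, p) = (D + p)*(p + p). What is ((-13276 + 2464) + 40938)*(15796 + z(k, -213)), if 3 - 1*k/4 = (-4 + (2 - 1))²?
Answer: 1996615713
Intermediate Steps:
k = -24 (k = 12 - 4*(-4 + (2 - 1))² = 12 - 4*(-4 + 1)² = 12 - 4*(-3)² = 12 - 4*9 = 12 - 36 = -24)
z(D, p) = -3/2 + p*(D + p) (z(D, p) = -3/2 + ((D + p)*(p + p))/2 = -3/2 + ((D + p)*(2*p))/2 = -3/2 + (2*p*(D + p))/2 = -3/2 + p*(D + p))
((-13276 + 2464) + 40938)*(15796 + z(k, -213)) = ((-13276 + 2464) + 40938)*(15796 + (-3/2 + (-213)² - 24*(-213))) = (-10812 + 40938)*(15796 + (-3/2 + 45369 + 5112)) = 30126*(15796 + 100959/2) = 30126*(132551/2) = 1996615713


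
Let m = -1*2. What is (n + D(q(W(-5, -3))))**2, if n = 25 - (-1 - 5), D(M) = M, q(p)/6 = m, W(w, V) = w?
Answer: 361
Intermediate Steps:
m = -2
q(p) = -12 (q(p) = 6*(-2) = -12)
n = 31 (n = 25 - 1*(-6) = 25 + 6 = 31)
(n + D(q(W(-5, -3))))**2 = (31 - 12)**2 = 19**2 = 361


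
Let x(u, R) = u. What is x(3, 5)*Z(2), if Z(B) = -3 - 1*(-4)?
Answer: 3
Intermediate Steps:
Z(B) = 1 (Z(B) = -3 + 4 = 1)
x(3, 5)*Z(2) = 3*1 = 3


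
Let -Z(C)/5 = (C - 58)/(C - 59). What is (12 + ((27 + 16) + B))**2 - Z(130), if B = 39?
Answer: 627716/71 ≈ 8841.1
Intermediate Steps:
Z(C) = -5*(-58 + C)/(-59 + C) (Z(C) = -5*(C - 58)/(C - 59) = -5*(-58 + C)/(-59 + C))
(12 + ((27 + 16) + B))**2 - Z(130) = (12 + ((27 + 16) + 39))**2 - 5*(58 - 1*130)/(-59 + 130) = (12 + (43 + 39))**2 - 5*(58 - 130)/71 = (12 + 82)**2 - 5*(-72)/71 = 94**2 - 1*(-360/71) = 8836 + 360/71 = 627716/71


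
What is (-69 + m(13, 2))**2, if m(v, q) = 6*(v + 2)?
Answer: 441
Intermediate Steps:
m(v, q) = 12 + 6*v (m(v, q) = 6*(2 + v) = 12 + 6*v)
(-69 + m(13, 2))**2 = (-69 + (12 + 6*13))**2 = (-69 + (12 + 78))**2 = (-69 + 90)**2 = 21**2 = 441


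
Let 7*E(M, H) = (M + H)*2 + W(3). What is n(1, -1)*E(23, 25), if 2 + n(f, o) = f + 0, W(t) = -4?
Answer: -92/7 ≈ -13.143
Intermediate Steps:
n(f, o) = -2 + f (n(f, o) = -2 + (f + 0) = -2 + f)
E(M, H) = -4/7 + 2*H/7 + 2*M/7 (E(M, H) = ((M + H)*2 - 4)/7 = ((H + M)*2 - 4)/7 = ((2*H + 2*M) - 4)/7 = (-4 + 2*H + 2*M)/7 = -4/7 + 2*H/7 + 2*M/7)
n(1, -1)*E(23, 25) = (-2 + 1)*(-4/7 + (2/7)*25 + (2/7)*23) = -(-4/7 + 50/7 + 46/7) = -1*92/7 = -92/7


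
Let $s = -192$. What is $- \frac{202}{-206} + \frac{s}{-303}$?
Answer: $\frac{16793}{10403} \approx 1.6142$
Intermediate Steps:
$- \frac{202}{-206} + \frac{s}{-303} = - \frac{202}{-206} - \frac{192}{-303} = \left(-202\right) \left(- \frac{1}{206}\right) - - \frac{64}{101} = \frac{101}{103} + \frac{64}{101} = \frac{16793}{10403}$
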